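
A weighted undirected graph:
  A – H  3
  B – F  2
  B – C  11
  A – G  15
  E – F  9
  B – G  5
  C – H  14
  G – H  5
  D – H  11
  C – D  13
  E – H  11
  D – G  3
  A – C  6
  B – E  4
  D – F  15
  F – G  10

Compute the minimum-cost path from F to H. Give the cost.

12

Comparing a few candidate routes:
F→B→E→H: 2 + 4 + 11 = 17
F→B→G→H: 2 + 5 + 5 = 12
F→G→H: 10 + 5 = 15
Best route has total 12.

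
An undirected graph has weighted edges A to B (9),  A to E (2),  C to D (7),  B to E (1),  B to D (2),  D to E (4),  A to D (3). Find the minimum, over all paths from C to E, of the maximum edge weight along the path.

7

Some routes from C to E:
C → D → E: max(7, 4) = 7
C → D → A → E: max(7, 3, 2) = 7
C → D → B → E: max(7, 2, 1) = 7
C → D → A → B → E: max(7, 3, 9, 1) = 9
Smallest bottleneck: 7.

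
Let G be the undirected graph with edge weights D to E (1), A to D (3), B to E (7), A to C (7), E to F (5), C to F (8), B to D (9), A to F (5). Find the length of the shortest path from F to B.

Some routes from F to B:
F→A→D→E→B: 5 + 3 + 1 + 7 = 16
F→E→B: 5 + 7 = 12
F→A→D→B: 5 + 3 + 9 = 17
F→E→D→B: 5 + 1 + 9 = 15
Shortest: 12.

12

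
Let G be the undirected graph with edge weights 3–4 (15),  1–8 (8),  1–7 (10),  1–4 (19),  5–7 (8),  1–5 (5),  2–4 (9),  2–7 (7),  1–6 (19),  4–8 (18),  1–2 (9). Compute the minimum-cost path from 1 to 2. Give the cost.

Comparing a few candidate routes:
1 -> 4 -> 2: 19 + 9 = 28
1 -> 2: 9
1 -> 7 -> 2: 10 + 7 = 17
1 -> 5 -> 7 -> 2: 5 + 8 + 7 = 20
The minimum is 9.

9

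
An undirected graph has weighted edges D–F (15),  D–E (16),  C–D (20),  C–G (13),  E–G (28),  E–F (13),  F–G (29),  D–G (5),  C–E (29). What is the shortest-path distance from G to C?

13

A few of the G→C routes:
G-D-C: 5 + 20 = 25
G-E-C: 28 + 29 = 57
G-C: 13
G-D-E-C: 5 + 16 + 29 = 50
Shortest: 13.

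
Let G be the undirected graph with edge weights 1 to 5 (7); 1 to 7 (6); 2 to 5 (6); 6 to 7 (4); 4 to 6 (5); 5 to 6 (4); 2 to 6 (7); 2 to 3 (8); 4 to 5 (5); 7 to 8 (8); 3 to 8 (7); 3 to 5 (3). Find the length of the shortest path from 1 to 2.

Checking several routes:
1-5-2: 7 + 6 = 13
1-7-6-2: 6 + 4 + 7 = 17
1-7-6-5-2: 6 + 4 + 4 + 6 = 20
1-5-6-2: 7 + 4 + 7 = 18
1-5-3-2: 7 + 3 + 8 = 18
1-5-4-6-2: 7 + 5 + 5 + 7 = 24
Shortest: 13.

13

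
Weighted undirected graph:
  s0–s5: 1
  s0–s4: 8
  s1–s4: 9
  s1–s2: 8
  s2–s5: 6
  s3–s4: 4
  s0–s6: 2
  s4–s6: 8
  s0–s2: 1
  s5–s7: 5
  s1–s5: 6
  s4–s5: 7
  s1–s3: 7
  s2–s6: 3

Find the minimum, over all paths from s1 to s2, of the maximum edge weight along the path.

Comparing a few candidate routes:
s1 -> s5 -> s0 -> s6 -> s2: max(6, 1, 2, 3) = 6
s1 -> s3 -> s4 -> s5 -> s2: max(7, 4, 7, 6) = 7
s1 -> s5 -> s2: max(6, 6) = 6
s1 -> s3 -> s4 -> s5 -> s0 -> s6 -> s2: max(7, 4, 7, 1, 2, 3) = 7
s1 -> s5 -> s0 -> s2: max(6, 1, 1) = 6
s1 -> s3 -> s4 -> s5 -> s0 -> s2: max(7, 4, 7, 1, 1) = 7
The minimum achievable maximum is 6.

6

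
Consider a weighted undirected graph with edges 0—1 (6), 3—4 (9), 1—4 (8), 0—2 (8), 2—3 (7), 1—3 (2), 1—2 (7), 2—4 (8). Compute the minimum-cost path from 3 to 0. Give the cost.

8

Comparing a few candidate routes:
3 -> 2 -> 0: 7 + 8 = 15
3 -> 1 -> 0: 2 + 6 = 8
3 -> 2 -> 1 -> 0: 7 + 7 + 6 = 20
3 -> 4 -> 1 -> 0: 9 + 8 + 6 = 23
3 -> 1 -> 2 -> 0: 2 + 7 + 8 = 17
Shortest: 8.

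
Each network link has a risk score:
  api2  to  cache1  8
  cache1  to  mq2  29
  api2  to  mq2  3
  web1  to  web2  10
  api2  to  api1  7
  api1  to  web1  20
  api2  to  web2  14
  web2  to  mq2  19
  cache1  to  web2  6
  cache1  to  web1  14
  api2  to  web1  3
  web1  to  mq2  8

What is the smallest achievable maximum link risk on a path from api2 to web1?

3

A few of the api2→web1 routes:
api2→web1: max(3) = 3
api2→web2→web1: max(14, 10) = 14
api2→cache1→web2→web1: max(8, 6, 10) = 10
api2→mq2→web1: max(3, 8) = 8
api2→web2→cache1→web1: max(14, 6, 14) = 14
The minimum achievable maximum is 3.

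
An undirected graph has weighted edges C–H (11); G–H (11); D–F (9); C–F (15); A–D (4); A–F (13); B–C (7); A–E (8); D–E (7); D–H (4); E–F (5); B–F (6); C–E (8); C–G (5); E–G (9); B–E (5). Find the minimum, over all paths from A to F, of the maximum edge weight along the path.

7

Some routes from A to F:
A -> E -> B -> F: max(8, 5, 6) = 8
A -> D -> E -> F: max(4, 7, 5) = 7
A -> E -> F: max(8, 5) = 8
A -> D -> E -> B -> F: max(4, 7, 5, 6) = 7
Best route has worst link 7.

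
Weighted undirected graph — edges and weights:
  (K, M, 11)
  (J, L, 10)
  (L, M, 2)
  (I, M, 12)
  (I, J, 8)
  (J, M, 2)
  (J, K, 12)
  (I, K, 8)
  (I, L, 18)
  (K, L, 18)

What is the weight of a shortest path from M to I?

Comparing a few candidate routes:
M-K-I: 11 + 8 = 19
M-L-I: 2 + 18 = 20
M-J-I: 2 + 8 = 10
M-I: 12
M-L-J-I: 2 + 10 + 8 = 20
M-J-K-I: 2 + 12 + 8 = 22
The minimum is 10.

10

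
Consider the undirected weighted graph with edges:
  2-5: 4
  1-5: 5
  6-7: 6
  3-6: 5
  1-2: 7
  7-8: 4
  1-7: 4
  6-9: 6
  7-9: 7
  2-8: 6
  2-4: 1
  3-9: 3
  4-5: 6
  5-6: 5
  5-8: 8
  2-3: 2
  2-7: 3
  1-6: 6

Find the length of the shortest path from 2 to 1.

A few of the 2→1 routes:
2-7-1: 3 + 4 = 7
2-1: 7
2-4-5-1: 1 + 6 + 5 = 12
2-5-1: 4 + 5 = 9
Best route has total 7.

7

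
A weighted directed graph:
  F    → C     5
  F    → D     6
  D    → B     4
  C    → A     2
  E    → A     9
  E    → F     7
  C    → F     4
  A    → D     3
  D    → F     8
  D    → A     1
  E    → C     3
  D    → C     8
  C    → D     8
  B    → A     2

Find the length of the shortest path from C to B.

9

Candidate routes:
C→D→B: 8 + 4 = 12
C→A→D→B: 2 + 3 + 4 = 9
C→F→D→B: 4 + 6 + 4 = 14
The minimum is 9.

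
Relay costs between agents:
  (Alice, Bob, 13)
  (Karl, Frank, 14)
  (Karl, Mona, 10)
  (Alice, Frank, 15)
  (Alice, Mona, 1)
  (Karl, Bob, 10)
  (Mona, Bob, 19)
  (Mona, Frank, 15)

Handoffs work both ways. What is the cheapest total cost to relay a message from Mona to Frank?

Comparing a few candidate routes:
Mona-Alice-Frank: 1 + 15 = 16
Mona-Alice-Bob-Karl-Frank: 1 + 13 + 10 + 14 = 38
Mona-Frank: 15
Mona-Karl-Frank: 10 + 14 = 24
Mona-Bob-Karl-Frank: 19 + 10 + 14 = 43
Shortest: 15.

15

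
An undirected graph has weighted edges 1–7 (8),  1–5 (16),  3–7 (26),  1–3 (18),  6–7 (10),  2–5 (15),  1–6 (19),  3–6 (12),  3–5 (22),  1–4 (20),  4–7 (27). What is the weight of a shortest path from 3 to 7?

Some routes from 3 to 7:
3 - 6 - 1 - 7: 12 + 19 + 8 = 39
3 - 1 - 7: 18 + 8 = 26
3 - 7: 26
3 - 5 - 1 - 7: 22 + 16 + 8 = 46
3 - 6 - 7: 12 + 10 = 22
Best route has total 22.

22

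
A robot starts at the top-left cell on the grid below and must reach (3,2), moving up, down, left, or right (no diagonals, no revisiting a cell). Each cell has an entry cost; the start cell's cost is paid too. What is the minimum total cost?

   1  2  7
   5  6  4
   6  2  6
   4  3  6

20

One optimal route is (0,0) (0,1) (1,1) (2,1) (3,1) (3,2).
Its cost is 1 + 2 + 6 + 2 + 3 + 6 = 20.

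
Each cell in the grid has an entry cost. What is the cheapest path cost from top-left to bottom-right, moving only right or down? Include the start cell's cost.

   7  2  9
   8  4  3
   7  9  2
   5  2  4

22

Best path: (0,0) -> (0,1) -> (1,1) -> (1,2) -> (2,2) -> (3,2)
Cost: 7 + 2 + 4 + 3 + 2 + 4 = 22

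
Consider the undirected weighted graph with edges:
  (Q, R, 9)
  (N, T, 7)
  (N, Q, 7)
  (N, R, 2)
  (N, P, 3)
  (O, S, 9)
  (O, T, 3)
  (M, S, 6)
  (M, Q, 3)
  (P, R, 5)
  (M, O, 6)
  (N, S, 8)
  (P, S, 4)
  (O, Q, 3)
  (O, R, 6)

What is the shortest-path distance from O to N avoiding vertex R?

10

Some routes from O to N avoiding R:
O-S-P-N: 9 + 4 + 3 = 16
O-T-N: 3 + 7 = 10
O-S-N: 9 + 8 = 17
O-Q-N: 3 + 7 = 10
O-M-Q-N: 6 + 3 + 7 = 16
Shortest: 10.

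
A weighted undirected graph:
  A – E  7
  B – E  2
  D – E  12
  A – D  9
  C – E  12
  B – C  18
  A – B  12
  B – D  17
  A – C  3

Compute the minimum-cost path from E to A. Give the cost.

7

A few of the E→A routes:
E -> A: 7
E -> B -> A: 2 + 12 = 14
E -> D -> A: 12 + 9 = 21
E -> B -> C -> A: 2 + 18 + 3 = 23
E -> C -> A: 12 + 3 = 15
The minimum is 7.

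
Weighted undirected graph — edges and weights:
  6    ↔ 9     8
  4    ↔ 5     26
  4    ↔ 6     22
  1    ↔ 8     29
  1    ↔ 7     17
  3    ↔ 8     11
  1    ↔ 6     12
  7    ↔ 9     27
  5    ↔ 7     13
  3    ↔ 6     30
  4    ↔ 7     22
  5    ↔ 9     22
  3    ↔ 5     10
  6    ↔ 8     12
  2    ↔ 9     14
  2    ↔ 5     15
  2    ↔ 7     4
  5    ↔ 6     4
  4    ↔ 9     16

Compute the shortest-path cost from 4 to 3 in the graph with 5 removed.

Comparing a few candidate routes:
4-9-6-8-3: 16 + 8 + 12 + 11 = 47
4-6-8-3: 22 + 12 + 11 = 45
4-6-3: 22 + 30 = 52
Shortest: 45.

45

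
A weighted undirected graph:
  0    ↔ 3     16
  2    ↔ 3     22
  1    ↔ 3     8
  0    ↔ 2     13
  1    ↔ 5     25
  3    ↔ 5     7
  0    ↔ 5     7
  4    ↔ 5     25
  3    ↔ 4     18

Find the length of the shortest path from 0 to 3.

14

Routes from 0 to 3:
0→2→3: 13 + 22 = 35
0→5→1→3: 7 + 25 + 8 = 40
0→5→4→3: 7 + 25 + 18 = 50
0→5→3: 7 + 7 = 14
0→3: 16
Best route has total 14.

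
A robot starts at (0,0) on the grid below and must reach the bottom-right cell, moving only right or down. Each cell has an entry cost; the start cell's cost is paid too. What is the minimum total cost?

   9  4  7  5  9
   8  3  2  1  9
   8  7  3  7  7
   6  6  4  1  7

Cheapest: r0c0 -> r0c1 -> r1c1 -> r1c2 -> r2c2 -> r3c2 -> r3c3 -> r3c4
  9 + 4 + 3 + 2 + 3 + 4 + 1 + 7 = 33
(Top row then right column would cost 57.)

33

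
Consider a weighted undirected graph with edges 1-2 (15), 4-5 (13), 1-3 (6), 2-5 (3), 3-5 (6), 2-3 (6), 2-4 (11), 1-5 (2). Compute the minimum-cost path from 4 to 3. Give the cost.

17

Comparing a few candidate routes:
4-2-5-3: 11 + 3 + 6 = 20
4-5-3: 13 + 6 = 19
4-2-3: 11 + 6 = 17
The minimum is 17.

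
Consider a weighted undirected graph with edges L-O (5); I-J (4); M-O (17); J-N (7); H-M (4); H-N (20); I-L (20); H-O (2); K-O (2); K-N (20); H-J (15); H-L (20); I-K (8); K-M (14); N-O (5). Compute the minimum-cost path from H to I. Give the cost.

12

A few of the H→I routes:
H-O-N-J-I: 2 + 5 + 7 + 4 = 18
H-O-K-I: 2 + 2 + 8 = 12
H-O-L-I: 2 + 5 + 20 = 27
H-J-I: 15 + 4 = 19
H-N-J-I: 20 + 7 + 4 = 31
H-M-K-I: 4 + 14 + 8 = 26
Best route has total 12.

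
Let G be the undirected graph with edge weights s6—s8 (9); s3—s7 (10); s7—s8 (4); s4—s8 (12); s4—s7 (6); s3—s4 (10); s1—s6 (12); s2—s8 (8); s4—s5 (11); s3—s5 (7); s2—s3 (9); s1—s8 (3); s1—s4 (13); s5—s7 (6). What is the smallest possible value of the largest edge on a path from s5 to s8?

Checking several routes:
s5 -> s3 -> s7 -> s8: max(7, 10, 4) = 10
s5 -> s3 -> s4 -> s7 -> s8: max(7, 10, 6, 4) = 10
s5 -> s7 -> s8: max(6, 4) = 6
s5 -> s3 -> s2 -> s8: max(7, 9, 8) = 9
Smallest bottleneck: 6.

6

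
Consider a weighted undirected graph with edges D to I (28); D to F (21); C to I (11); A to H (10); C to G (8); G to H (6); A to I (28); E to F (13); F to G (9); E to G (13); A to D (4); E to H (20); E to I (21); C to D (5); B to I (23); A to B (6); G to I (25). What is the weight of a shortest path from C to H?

A few of the C→H routes:
C - G - H: 8 + 6 = 14
C - D - F - G - H: 5 + 21 + 9 + 6 = 41
C - D - A - H: 5 + 4 + 10 = 19
The minimum is 14.

14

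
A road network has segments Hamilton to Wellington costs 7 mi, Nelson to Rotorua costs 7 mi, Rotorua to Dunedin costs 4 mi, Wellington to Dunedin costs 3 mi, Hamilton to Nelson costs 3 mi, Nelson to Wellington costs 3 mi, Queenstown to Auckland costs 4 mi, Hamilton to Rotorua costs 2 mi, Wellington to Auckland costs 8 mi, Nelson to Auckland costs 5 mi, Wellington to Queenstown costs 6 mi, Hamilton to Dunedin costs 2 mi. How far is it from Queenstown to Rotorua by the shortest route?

Checking several routes:
Queenstown → Wellington → Dunedin → Hamilton → Rotorua: 6 + 3 + 2 + 2 = 13
Queenstown → Wellington → Nelson → Hamilton → Rotorua: 6 + 3 + 3 + 2 = 14
Queenstown → Auckland → Nelson → Hamilton → Rotorua: 4 + 5 + 3 + 2 = 14
Queenstown → Wellington → Hamilton → Rotorua: 6 + 7 + 2 = 15
Queenstown → Wellington → Dunedin → Rotorua: 6 + 3 + 4 = 13
The minimum is 13 mi.

13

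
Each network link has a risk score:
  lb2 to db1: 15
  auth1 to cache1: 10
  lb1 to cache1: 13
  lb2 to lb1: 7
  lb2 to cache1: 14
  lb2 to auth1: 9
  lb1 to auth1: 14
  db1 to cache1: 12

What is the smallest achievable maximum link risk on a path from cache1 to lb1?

10

Comparing a few candidate routes:
cache1 → lb1: max(13) = 13
cache1 → auth1 → lb2 → lb1: max(10, 9, 7) = 10
cache1 → lb2 → auth1 → lb1: max(14, 9, 14) = 14
Best route has worst link 10.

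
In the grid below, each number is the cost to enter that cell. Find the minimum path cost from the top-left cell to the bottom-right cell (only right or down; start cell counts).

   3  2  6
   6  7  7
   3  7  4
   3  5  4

24

Cheapest: [0,0] [1,0] [2,0] [3,0] [3,1] [3,2]
  3 + 6 + 3 + 3 + 5 + 4 = 24
For comparison, the top-then-right route costs 26.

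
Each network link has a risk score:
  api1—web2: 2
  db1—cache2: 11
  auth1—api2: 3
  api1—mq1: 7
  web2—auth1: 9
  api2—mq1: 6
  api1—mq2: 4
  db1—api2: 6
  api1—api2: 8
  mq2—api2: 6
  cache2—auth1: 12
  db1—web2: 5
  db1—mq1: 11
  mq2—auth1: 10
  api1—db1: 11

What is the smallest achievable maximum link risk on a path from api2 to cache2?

Checking several routes:
api2 -> api1 -> web2 -> db1 -> cache2: max(8, 2, 5, 11) = 11
api2 -> db1 -> cache2: max(6, 11) = 11
api2 -> api1 -> mq2 -> auth1 -> web2 -> db1 -> cache2: max(8, 4, 10, 9, 5, 11) = 11
api2 -> api1 -> db1 -> cache2: max(8, 11, 11) = 11
Best route has worst link 11.

11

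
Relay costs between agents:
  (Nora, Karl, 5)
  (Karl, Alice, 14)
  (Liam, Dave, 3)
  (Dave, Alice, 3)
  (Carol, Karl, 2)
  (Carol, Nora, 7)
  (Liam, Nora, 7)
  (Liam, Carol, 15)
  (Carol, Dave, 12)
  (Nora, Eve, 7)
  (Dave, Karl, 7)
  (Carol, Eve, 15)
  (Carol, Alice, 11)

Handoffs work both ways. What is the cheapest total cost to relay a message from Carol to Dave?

9

Some routes from Carol to Dave:
Carol-Karl-Dave: 2 + 7 = 9
Carol-Dave: 12
Carol-Alice-Dave: 11 + 3 = 14
Carol-Karl-Nora-Liam-Dave: 2 + 5 + 7 + 3 = 17
The minimum is 9.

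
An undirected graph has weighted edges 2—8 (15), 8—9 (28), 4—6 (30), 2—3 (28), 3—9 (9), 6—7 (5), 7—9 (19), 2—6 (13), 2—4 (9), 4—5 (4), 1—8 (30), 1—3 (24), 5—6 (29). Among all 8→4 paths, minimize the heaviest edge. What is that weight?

Comparing a few candidate routes:
8 -> 2 -> 4: max(15, 9) = 15
8 -> 9 -> 3 -> 2 -> 4: max(28, 9, 28, 9) = 28
8 -> 9 -> 7 -> 6 -> 5 -> 4: max(28, 19, 5, 29, 4) = 29
8 -> 9 -> 3 -> 2 -> 6 -> 5 -> 4: max(28, 9, 28, 13, 29, 4) = 29
8 -> 2 -> 3 -> 9 -> 7 -> 6 -> 5 -> 4: max(15, 28, 9, 19, 5, 29, 4) = 29
8 -> 9 -> 7 -> 6 -> 2 -> 4: max(28, 19, 5, 13, 9) = 28
Smallest bottleneck: 15.

15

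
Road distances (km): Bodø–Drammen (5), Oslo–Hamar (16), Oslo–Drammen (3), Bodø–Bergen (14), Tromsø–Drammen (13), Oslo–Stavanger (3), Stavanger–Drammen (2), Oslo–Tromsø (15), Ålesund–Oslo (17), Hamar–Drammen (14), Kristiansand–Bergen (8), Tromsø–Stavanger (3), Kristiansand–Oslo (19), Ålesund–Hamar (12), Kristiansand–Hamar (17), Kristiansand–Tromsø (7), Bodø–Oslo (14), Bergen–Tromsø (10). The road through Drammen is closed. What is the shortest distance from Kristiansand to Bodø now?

22

A few of the Kristiansand→Bodø routes:
Kristiansand→Tromsø→Stavanger→Oslo→Bodø: 7 + 3 + 3 + 14 = 27
Kristiansand→Bergen→Bodø: 8 + 14 = 22
Kristiansand→Oslo→Bodø: 19 + 14 = 33
Kristiansand→Tromsø→Bergen→Bodø: 7 + 10 + 14 = 31
Shortest: 22 km.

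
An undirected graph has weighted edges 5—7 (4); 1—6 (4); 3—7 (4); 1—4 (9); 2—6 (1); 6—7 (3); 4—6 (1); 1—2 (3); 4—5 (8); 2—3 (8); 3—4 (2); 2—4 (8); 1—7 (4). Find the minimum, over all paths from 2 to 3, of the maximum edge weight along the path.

2

Checking several routes:
2 -> 6 -> 4 -> 3: max(1, 1, 2) = 2
2 -> 6 -> 7 -> 3: max(1, 3, 4) = 4
2 -> 6 -> 1 -> 7 -> 3: max(1, 4, 4, 4) = 4
Smallest bottleneck: 2.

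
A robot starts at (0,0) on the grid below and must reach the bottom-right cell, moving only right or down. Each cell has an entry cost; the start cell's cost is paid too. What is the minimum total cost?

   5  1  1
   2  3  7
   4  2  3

14

One optimal route is [0,0] [0,1] [1,1] [2,1] [2,2].
Its cost is 5 + 1 + 3 + 2 + 3 = 14.
For comparison, the top-then-right route costs 17.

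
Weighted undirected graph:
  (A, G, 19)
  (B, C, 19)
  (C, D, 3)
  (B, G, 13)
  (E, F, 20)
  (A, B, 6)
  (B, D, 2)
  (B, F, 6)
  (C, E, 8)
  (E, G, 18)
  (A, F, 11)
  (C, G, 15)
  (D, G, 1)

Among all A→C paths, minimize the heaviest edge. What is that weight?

Some routes from A to C:
A → B → D → C: max(6, 2, 3) = 6
A → F → B → D → C: max(11, 6, 2, 3) = 11
A → B → G → D → C: max(6, 13, 1, 3) = 13
The minimum achievable maximum is 6.

6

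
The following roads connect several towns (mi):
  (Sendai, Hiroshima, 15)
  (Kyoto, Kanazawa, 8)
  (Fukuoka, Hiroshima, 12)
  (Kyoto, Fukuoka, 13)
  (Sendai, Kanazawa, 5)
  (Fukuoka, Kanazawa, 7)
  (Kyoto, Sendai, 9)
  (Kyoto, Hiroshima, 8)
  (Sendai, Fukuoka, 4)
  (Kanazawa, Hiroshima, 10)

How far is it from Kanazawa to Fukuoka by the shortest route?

Some routes from Kanazawa to Fukuoka:
Kanazawa -> Kyoto -> Sendai -> Fukuoka: 8 + 9 + 4 = 21
Kanazawa -> Sendai -> Fukuoka: 5 + 4 = 9
Kanazawa -> Fukuoka: 7
Kanazawa -> Kyoto -> Fukuoka: 8 + 13 = 21
Best route has total 7 mi.

7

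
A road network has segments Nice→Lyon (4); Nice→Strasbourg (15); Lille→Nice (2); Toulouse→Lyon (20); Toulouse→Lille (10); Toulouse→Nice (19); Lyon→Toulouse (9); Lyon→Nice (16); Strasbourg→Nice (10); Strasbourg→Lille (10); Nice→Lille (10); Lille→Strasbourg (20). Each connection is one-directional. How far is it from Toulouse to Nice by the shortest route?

12

Candidate routes:
Toulouse→Lille→Strasbourg→Nice: 10 + 20 + 10 = 40
Toulouse→Nice: 19
Toulouse→Lille→Nice: 10 + 2 = 12
Toulouse→Lyon→Nice: 20 + 16 = 36
Best route has total 12 km.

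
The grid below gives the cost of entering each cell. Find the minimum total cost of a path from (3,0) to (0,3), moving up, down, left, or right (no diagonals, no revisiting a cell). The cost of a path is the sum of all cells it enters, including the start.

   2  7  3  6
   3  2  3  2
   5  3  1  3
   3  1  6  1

Path [3,0]→[3,1]→[2,1]→[2,2]→[1,2]→[1,3]→[0,3]: 3 + 1 + 3 + 1 + 3 + 2 + 6 = 19.

19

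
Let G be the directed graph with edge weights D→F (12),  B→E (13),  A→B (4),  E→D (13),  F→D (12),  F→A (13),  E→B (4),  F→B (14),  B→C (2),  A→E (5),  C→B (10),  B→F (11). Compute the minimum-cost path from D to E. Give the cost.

30

Routes from D to E:
D→F→A→B→E: 12 + 13 + 4 + 13 = 42
D→F→A→E: 12 + 13 + 5 = 30
D→F→B→E: 12 + 14 + 13 = 39
Best route has total 30.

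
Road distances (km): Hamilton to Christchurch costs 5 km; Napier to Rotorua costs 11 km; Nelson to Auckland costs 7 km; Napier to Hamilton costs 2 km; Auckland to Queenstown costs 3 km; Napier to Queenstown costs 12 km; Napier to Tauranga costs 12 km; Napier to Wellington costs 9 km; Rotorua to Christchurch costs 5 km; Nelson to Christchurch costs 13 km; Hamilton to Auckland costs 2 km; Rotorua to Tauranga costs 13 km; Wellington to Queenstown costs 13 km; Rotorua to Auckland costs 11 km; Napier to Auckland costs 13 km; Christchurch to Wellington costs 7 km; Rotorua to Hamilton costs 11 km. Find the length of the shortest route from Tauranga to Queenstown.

Comparing a few candidate routes:
Tauranga-Napier-Queenstown: 12 + 12 = 24
Tauranga-Napier-Hamilton-Auckland-Queenstown: 12 + 2 + 2 + 3 = 19
Tauranga-Rotorua-Auckland-Queenstown: 13 + 11 + 3 = 27
Best route has total 19 km.

19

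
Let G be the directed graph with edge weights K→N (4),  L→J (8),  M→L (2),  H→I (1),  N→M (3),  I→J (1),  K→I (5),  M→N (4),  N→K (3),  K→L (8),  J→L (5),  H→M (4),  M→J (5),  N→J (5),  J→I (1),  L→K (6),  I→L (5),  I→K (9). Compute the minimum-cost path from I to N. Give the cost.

13

Candidate routes:
I - K - N: 9 + 4 = 13
I - J - L - K - N: 1 + 5 + 6 + 4 = 16
I - L - K - N: 5 + 6 + 4 = 15
Shortest: 13.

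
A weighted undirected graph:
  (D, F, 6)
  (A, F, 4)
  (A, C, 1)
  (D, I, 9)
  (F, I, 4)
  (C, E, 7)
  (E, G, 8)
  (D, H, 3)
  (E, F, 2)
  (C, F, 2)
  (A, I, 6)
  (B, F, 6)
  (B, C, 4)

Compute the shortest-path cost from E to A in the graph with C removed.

6

Candidate routes:
E-F-D-I-A: 2 + 6 + 9 + 6 = 23
E-F-A: 2 + 4 = 6
E-F-I-A: 2 + 4 + 6 = 12
Shortest: 6.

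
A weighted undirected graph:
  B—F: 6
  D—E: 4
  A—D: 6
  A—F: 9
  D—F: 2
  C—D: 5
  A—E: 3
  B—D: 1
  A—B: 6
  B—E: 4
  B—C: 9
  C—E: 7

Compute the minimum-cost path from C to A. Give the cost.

10

Comparing a few candidate routes:
C - D - B - A: 5 + 1 + 6 = 12
C - D - E - A: 5 + 4 + 3 = 12
C - B - A: 9 + 6 = 15
C - D - B - E - A: 5 + 1 + 4 + 3 = 13
C - E - A: 7 + 3 = 10
C - D - A: 5 + 6 = 11
The minimum is 10.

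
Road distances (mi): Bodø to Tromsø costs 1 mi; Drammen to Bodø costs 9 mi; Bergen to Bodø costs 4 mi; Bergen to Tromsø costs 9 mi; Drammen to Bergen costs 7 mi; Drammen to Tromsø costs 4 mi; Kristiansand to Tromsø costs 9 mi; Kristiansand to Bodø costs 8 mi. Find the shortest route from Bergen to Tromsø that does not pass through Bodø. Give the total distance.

9

Paths from Bergen to Tromsø avoiding Bodø:
Bergen - Tromsø: 9
Bergen - Drammen - Tromsø: 7 + 4 = 11
Shortest: 9 mi.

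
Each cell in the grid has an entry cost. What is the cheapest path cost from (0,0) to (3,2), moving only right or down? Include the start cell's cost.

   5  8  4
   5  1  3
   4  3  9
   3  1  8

23

Best path: [0,0] [1,0] [1,1] [2,1] [3,1] [3,2]
Cost: 5 + 5 + 1 + 3 + 1 + 8 = 23
(Top row then right column would cost 37.)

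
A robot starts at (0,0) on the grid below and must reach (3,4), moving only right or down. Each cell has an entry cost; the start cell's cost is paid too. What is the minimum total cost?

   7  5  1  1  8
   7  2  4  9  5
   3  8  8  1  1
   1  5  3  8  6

31

Take r0c0 r0c1 r0c2 r0c3 r1c3 r2c3 r2c4 r3c4 for a total of 7 + 5 + 1 + 1 + 9 + 1 + 1 + 6 = 31.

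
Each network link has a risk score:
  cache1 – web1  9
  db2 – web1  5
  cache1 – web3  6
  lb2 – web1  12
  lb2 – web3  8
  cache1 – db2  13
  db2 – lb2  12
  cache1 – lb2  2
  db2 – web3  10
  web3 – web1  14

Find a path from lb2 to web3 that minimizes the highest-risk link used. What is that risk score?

6

Some routes from lb2 to web3:
lb2 -> db2 -> web1 -> cache1 -> web3: max(12, 5, 9, 6) = 12
lb2 -> cache1 -> web3: max(2, 6) = 6
lb2 -> cache1 -> web1 -> db2 -> web3: max(2, 9, 5, 10) = 10
lb2 -> web1 -> db2 -> web3: max(12, 5, 10) = 12
lb2 -> web3: max(8) = 8
lb2 -> db2 -> web3: max(12, 10) = 12
Smallest bottleneck: 6.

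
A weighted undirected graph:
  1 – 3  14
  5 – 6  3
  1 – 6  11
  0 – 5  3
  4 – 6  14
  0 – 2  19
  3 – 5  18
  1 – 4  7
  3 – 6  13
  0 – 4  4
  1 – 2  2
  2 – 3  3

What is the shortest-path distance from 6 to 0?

6

Checking several routes:
6→3→2→1→4→0: 13 + 3 + 2 + 7 + 4 = 29
6→5→0: 3 + 3 = 6
6→4→0: 14 + 4 = 18
6→1→4→0: 11 + 7 + 4 = 22
6→3→5→0: 13 + 18 + 3 = 34
6→1→2→0: 11 + 2 + 19 = 32
Best route has total 6.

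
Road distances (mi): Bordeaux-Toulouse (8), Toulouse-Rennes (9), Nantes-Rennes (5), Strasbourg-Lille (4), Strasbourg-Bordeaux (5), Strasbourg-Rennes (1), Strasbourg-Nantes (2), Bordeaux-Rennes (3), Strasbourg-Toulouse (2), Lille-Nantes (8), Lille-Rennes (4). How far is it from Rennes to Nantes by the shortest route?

A few of the Rennes→Nantes routes:
Rennes→Bordeaux→Strasbourg→Nantes: 3 + 5 + 2 = 10
Rennes→Lille→Strasbourg→Nantes: 4 + 4 + 2 = 10
Rennes→Nantes: 5
Rennes→Strasbourg→Nantes: 1 + 2 = 3
Best route has total 3 mi.

3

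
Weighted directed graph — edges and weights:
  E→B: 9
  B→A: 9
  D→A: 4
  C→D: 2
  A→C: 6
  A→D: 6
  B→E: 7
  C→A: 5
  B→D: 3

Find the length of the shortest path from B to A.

Paths from B to A:
B→A: 9
B→D→A: 3 + 4 = 7
The minimum is 7.

7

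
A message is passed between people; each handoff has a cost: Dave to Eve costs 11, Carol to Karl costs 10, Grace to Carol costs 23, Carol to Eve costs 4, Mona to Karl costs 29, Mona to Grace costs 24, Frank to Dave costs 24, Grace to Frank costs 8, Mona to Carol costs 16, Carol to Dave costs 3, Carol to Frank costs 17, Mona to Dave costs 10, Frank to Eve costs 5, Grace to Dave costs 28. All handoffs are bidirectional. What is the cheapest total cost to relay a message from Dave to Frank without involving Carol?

Checking several routes:
Dave-Grace-Frank: 28 + 8 = 36
Dave-Frank: 24
Dave-Eve-Frank: 11 + 5 = 16
Shortest: 16.

16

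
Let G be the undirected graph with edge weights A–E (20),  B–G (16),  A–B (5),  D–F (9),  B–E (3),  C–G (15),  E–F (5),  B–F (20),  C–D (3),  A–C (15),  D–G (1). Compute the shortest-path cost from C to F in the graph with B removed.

Routes from C to F avoiding B:
C→D→F: 3 + 9 = 12
C→A→E→F: 15 + 20 + 5 = 40
C→G→D→F: 15 + 1 + 9 = 25
Best route has total 12.

12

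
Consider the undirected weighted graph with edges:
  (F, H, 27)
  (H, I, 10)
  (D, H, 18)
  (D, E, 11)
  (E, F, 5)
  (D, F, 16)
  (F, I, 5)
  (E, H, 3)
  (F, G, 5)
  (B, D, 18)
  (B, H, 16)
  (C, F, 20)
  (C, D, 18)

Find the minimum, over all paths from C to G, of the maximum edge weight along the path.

18

Some routes from C to G:
C-D-H-I-F-G: max(18, 18, 10, 5, 5) = 18
C-D-B-H-E-F-G: max(18, 18, 16, 3, 5, 5) = 18
C-D-B-H-I-F-G: max(18, 18, 16, 10, 5, 5) = 18
The minimum achievable maximum is 18.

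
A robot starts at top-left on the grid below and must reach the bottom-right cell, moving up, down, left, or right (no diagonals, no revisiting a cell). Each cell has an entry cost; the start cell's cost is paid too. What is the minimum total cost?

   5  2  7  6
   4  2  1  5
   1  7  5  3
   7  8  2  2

Take r0c0 -> r0c1 -> r1c1 -> r1c2 -> r2c2 -> r3c2 -> r3c3 for a total of 5 + 2 + 2 + 1 + 5 + 2 + 2 = 19.

19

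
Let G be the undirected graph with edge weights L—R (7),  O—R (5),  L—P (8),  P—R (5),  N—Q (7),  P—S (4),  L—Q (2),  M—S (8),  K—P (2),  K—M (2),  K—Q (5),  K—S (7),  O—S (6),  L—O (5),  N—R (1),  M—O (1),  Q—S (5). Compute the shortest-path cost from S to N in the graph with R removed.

12

A few of the S→N routes:
S→K→Q→N: 7 + 5 + 7 = 19
S→Q→N: 5 + 7 = 12
S→P→K→Q→N: 4 + 2 + 5 + 7 = 18
Shortest: 12.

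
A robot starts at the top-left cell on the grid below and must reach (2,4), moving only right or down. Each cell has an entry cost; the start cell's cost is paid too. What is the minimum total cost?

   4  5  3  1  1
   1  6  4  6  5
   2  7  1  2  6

23

Take (0,0) → (1,0) → (2,0) → (2,1) → (2,2) → (2,3) → (2,4) for a total of 4 + 1 + 2 + 7 + 1 + 2 + 6 = 23.
(Top row then right column would cost 25.)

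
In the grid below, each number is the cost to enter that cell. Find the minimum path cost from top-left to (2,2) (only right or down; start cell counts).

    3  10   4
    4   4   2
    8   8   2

15

One optimal route is r0c0 → r1c0 → r1c1 → r1c2 → r2c2.
Its cost is 3 + 4 + 4 + 2 + 2 = 15.
(Top row then right column would cost 21.)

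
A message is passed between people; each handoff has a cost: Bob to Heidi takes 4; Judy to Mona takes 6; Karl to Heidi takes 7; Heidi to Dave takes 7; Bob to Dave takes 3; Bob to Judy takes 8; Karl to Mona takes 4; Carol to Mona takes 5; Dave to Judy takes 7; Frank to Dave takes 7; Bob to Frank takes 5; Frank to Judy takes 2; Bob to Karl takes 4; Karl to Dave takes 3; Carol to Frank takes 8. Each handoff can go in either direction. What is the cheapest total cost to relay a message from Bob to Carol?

13

Comparing a few candidate routes:
Bob-Frank-Carol: 5 + 8 = 13
Bob-Karl-Mona-Carol: 4 + 4 + 5 = 13
Bob-Judy-Frank-Carol: 8 + 2 + 8 = 18
Bob-Dave-Karl-Mona-Carol: 3 + 3 + 4 + 5 = 15
The minimum is 13.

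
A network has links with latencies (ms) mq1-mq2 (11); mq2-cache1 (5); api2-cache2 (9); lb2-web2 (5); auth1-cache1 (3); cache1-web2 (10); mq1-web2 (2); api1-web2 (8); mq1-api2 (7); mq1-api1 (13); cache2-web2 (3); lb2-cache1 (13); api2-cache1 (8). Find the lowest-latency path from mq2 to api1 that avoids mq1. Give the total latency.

Routes from mq2 to api1 avoiding mq1:
mq2 - cache1 - api2 - cache2 - web2 - api1: 5 + 8 + 9 + 3 + 8 = 33
mq2 - cache1 - lb2 - web2 - api1: 5 + 13 + 5 + 8 = 31
mq2 - cache1 - web2 - api1: 5 + 10 + 8 = 23
Shortest: 23 ms.

23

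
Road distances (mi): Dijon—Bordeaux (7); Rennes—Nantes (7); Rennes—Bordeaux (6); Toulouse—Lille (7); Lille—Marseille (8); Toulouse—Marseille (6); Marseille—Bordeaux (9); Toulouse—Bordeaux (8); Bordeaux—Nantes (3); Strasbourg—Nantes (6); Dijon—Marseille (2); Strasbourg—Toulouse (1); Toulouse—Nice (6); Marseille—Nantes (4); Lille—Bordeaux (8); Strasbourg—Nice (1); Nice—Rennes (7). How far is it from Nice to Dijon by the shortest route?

10

A few of the Nice→Dijon routes:
Nice -> Toulouse -> Marseille -> Dijon: 6 + 6 + 2 = 14
Nice -> Strasbourg -> Nantes -> Marseille -> Dijon: 1 + 6 + 4 + 2 = 13
Nice -> Strasbourg -> Toulouse -> Marseille -> Dijon: 1 + 1 + 6 + 2 = 10
Best route has total 10 mi.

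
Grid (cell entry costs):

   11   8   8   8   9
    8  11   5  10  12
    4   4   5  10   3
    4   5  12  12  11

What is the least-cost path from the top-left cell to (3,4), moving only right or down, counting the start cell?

56

Path [0,0] [1,0] [2,0] [2,1] [2,2] [2,3] [2,4] [3,4]: 11 + 8 + 4 + 4 + 5 + 10 + 3 + 11 = 56.
(Top row then right column would cost 70.)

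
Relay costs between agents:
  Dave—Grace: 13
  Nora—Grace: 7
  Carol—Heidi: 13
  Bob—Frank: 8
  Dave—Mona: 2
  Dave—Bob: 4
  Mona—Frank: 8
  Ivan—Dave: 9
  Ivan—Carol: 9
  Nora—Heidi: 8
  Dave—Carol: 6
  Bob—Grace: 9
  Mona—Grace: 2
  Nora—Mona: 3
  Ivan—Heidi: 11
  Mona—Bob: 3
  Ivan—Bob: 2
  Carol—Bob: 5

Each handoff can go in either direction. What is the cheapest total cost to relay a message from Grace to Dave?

4

Checking several routes:
Grace - Dave: 13
Grace - Nora - Mona - Dave: 7 + 3 + 2 = 12
Grace - Mona - Dave: 2 + 2 = 4
Grace - Bob - Dave: 9 + 4 = 13
Grace - Mona - Bob - Dave: 2 + 3 + 4 = 9
Shortest: 4.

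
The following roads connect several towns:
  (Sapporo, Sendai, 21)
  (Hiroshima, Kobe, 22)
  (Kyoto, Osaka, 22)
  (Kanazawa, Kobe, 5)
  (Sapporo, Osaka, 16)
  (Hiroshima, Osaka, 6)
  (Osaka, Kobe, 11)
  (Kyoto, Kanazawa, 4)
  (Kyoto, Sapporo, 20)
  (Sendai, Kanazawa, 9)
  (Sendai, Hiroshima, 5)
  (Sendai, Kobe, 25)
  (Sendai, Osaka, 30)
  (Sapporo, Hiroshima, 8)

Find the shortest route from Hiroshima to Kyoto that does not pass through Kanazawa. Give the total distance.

Checking several routes:
Hiroshima -> Sendai -> Sapporo -> Kyoto: 5 + 21 + 20 = 46
Hiroshima -> Sapporo -> Osaka -> Kyoto: 8 + 16 + 22 = 46
Hiroshima -> Osaka -> Kyoto: 6 + 22 = 28
Hiroshima -> Sapporo -> Kyoto: 8 + 20 = 28
Hiroshima -> Kobe -> Osaka -> Kyoto: 22 + 11 + 22 = 55
Hiroshima -> Osaka -> Sapporo -> Kyoto: 6 + 16 + 20 = 42
Shortest: 28.

28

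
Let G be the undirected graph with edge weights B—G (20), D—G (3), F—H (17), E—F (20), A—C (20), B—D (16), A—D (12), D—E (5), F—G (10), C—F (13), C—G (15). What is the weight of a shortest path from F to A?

Some routes from F to A:
F -> C -> G -> D -> A: 13 + 15 + 3 + 12 = 43
F -> C -> A: 13 + 20 = 33
F -> G -> D -> A: 10 + 3 + 12 = 25
F -> G -> C -> A: 10 + 15 + 20 = 45
F -> E -> D -> A: 20 + 5 + 12 = 37
The minimum is 25.

25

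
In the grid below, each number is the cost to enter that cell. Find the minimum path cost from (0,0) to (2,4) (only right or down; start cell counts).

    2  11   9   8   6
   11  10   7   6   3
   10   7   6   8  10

Take (0,0) → (0,1) → (0,2) → (1,2) → (1,3) → (1,4) → (2,4) for a total of 2 + 11 + 9 + 7 + 6 + 3 + 10 = 48.

48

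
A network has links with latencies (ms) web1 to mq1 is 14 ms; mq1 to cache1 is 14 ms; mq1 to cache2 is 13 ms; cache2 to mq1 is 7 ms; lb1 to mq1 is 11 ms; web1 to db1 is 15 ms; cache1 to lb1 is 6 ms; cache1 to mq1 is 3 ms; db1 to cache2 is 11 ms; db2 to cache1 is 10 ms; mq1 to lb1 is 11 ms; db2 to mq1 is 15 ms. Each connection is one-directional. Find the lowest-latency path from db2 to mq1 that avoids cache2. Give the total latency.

Routes from db2 to mq1 avoiding cache2:
db2→cache1→mq1: 10 + 3 = 13
db2→cache1→lb1→mq1: 10 + 6 + 11 = 27
db2→mq1: 15
Best route has total 13 ms.

13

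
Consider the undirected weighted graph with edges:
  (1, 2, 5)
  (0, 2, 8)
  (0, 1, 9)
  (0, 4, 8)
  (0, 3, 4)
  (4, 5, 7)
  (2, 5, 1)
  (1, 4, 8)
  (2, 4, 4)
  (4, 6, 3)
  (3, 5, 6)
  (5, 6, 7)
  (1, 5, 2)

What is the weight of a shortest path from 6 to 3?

13

A few of the 6→3 routes:
6 → 4 → 0 → 3: 3 + 8 + 4 = 15
6 → 5 → 3: 7 + 6 = 13
6 → 4 → 2 → 5 → 3: 3 + 4 + 1 + 6 = 14
Shortest: 13.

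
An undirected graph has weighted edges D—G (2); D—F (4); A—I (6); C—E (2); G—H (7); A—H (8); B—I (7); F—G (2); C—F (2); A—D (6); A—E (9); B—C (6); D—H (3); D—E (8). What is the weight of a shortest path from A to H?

8

Some routes from A to H:
A -> D -> F -> G -> H: 6 + 4 + 2 + 7 = 19
A -> D -> G -> H: 6 + 2 + 7 = 15
A -> D -> H: 6 + 3 = 9
A -> H: 8
The minimum is 8.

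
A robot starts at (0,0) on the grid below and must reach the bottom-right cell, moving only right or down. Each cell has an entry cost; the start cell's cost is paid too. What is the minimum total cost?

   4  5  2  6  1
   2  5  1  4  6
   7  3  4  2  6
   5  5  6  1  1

Cheapest: r0c0 -> r0c1 -> r0c2 -> r1c2 -> r1c3 -> r2c3 -> r3c3 -> r3c4
  4 + 5 + 2 + 1 + 4 + 2 + 1 + 1 = 20

20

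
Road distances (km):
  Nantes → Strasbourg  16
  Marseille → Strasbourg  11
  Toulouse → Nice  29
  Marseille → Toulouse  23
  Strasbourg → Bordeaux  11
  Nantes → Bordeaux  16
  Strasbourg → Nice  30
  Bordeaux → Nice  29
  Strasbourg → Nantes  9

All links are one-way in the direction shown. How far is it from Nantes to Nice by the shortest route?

45

Candidate routes:
Nantes - Strasbourg - Bordeaux - Nice: 16 + 11 + 29 = 56
Nantes - Bordeaux - Nice: 16 + 29 = 45
Nantes - Strasbourg - Nice: 16 + 30 = 46
Best route has total 45 km.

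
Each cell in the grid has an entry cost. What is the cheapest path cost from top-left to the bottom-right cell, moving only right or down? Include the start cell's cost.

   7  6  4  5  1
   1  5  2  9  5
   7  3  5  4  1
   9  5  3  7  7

32

Take (0,0)→(1,0)→(1,1)→(1,2)→(2,2)→(2,3)→(2,4)→(3,4) for a total of 7 + 1 + 5 + 2 + 5 + 4 + 1 + 7 = 32.
For comparison, the top-then-right route costs 36.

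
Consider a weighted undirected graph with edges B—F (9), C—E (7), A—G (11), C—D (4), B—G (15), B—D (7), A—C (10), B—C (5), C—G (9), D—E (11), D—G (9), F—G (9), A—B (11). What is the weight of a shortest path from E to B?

12

Some routes from E to B:
E-D-B: 11 + 7 = 18
E-D-C-B: 11 + 4 + 5 = 20
E-C-D-B: 7 + 4 + 7 = 18
E-C-B: 7 + 5 = 12
Best route has total 12.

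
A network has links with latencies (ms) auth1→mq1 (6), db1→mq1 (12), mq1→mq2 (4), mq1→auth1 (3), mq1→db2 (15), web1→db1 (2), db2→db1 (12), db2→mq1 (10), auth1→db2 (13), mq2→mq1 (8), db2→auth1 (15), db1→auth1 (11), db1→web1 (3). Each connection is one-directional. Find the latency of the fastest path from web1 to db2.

Some routes from web1 to db2:
web1 -> db1 -> mq1 -> db2: 2 + 12 + 15 = 29
web1 -> db1 -> auth1 -> db2: 2 + 11 + 13 = 26
web1 -> db1 -> mq1 -> auth1 -> db2: 2 + 12 + 3 + 13 = 30
Best route has total 26 ms.

26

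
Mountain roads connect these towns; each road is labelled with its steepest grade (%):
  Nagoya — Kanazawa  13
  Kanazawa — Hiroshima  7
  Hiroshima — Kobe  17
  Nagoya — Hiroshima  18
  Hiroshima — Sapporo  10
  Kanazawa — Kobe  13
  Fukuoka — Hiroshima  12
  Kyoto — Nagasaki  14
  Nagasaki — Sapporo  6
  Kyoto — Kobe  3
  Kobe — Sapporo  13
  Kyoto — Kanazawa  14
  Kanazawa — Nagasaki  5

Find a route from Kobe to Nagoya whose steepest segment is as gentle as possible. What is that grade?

13

Some routes from Kobe to Nagoya:
Kobe → Kanazawa → Nagoya: max(13, 13) = 13
Kobe → Sapporo → Nagasaki → Kanazawa → Nagoya: max(13, 6, 5, 13) = 13
Kobe → Sapporo → Hiroshima → Kanazawa → Nagoya: max(13, 10, 7, 13) = 13
The minimum achievable maximum is 13%.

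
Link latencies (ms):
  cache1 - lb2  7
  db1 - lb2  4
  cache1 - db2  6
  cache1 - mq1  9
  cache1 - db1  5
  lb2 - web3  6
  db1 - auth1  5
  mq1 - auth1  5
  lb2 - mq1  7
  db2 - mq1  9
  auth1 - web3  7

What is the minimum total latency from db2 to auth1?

14

Checking several routes:
db2-cache1-db1-auth1: 6 + 5 + 5 = 16
db2-cache1-mq1-auth1: 6 + 9 + 5 = 20
db2-cache1-lb2-db1-auth1: 6 + 7 + 4 + 5 = 22
db2-mq1-auth1: 9 + 5 = 14
Shortest: 14 ms.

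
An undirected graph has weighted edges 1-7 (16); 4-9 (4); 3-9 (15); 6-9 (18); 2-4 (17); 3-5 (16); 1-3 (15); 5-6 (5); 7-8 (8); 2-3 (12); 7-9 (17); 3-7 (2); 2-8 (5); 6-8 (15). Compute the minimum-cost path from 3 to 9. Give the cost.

Comparing a few candidate routes:
3 → 7 → 8 → 2 → 4 → 9: 2 + 8 + 5 + 17 + 4 = 36
3 → 2 → 8 → 7 → 9: 12 + 5 + 8 + 17 = 42
3 → 2 → 4 → 9: 12 + 17 + 4 = 33
3 → 9: 15
3 → 7 → 9: 2 + 17 = 19
3 → 5 → 6 → 9: 16 + 5 + 18 = 39
Shortest: 15.

15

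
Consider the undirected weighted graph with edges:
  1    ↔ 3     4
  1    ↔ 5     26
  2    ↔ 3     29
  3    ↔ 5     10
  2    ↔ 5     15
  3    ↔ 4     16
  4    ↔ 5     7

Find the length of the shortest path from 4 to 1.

20

Some routes from 4 to 1:
4-3-5-1: 16 + 10 + 26 = 52
4-5-1: 7 + 26 = 33
4-3-1: 16 + 4 = 20
4-5-3-1: 7 + 10 + 4 = 21
4-5-2-3-1: 7 + 15 + 29 + 4 = 55
Shortest: 20.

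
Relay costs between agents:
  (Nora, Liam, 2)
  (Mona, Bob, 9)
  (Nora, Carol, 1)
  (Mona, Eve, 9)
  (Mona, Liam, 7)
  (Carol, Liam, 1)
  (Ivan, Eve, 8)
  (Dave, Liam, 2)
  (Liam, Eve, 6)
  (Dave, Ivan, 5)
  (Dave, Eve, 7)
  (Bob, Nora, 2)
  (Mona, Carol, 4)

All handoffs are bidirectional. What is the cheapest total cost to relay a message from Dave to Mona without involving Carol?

9

Comparing a few candidate routes:
Dave→Eve→Mona: 7 + 9 = 16
Dave→Liam→Nora→Bob→Mona: 2 + 2 + 2 + 9 = 15
Dave→Liam→Mona: 2 + 7 = 9
Shortest: 9.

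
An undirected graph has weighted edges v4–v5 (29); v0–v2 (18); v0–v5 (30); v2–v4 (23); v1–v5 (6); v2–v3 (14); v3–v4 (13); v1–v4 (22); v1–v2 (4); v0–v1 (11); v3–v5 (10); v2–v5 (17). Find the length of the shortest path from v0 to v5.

Comparing a few candidate routes:
v0 - v5: 30
v0 - v2 - v5: 18 + 17 = 35
v0 - v1 - v2 - v5: 11 + 4 + 17 = 32
v0 - v2 - v1 - v5: 18 + 4 + 6 = 28
v0 - v1 - v5: 11 + 6 = 17
Best route has total 17.

17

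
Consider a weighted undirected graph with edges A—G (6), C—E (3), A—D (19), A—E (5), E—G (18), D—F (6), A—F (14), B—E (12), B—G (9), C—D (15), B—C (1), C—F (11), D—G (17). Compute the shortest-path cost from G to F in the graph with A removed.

21

Some routes from G to F avoiding A:
G→E→C→F: 18 + 3 + 11 = 32
G→B→C→F: 9 + 1 + 11 = 21
G→D→F: 17 + 6 = 23
G→B→C→D→F: 9 + 1 + 15 + 6 = 31
The minimum is 21.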